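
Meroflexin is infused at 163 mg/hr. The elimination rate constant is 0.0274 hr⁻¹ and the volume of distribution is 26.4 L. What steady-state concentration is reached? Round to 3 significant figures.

CL = k · V = 0.0274 × 26.4 = 0.7234 L/hr
Css = rate / CL = 163 / 0.7234 ≈ 225 µg/mL

225 µg/mL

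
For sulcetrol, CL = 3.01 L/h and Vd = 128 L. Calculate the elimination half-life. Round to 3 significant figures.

29.5 hours

k = CL / V = 3.01 / 128 = 0.02352 h⁻¹
t½ = ln 2 / k = ln 2 / 0.02352 ≈ 29.5 hours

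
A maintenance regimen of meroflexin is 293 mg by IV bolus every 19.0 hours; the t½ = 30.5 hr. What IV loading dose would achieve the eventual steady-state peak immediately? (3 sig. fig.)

k = ln 2 / 30.5 = 0.02273 hr⁻¹
Accumulation ratio R = 1 / (1 − e^(−kτ)) = 1 / (1 − e^(−0.02273×19.0)) = 1 / (1 − 0.6493) = 2.852
Loading dose = maintenance dose × R = 293 × 2.852 ≈ 836 mg

836 mg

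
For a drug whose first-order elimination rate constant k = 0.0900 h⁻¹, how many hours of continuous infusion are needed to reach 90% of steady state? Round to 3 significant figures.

f = 1 − e^(−kt)  ⇒  t = −ln(1 − f) / k
t = −ln(1 − 0.9) / 0.09000 = 2.303 / 0.09000 ≈ 25.6 hours

25.6 hours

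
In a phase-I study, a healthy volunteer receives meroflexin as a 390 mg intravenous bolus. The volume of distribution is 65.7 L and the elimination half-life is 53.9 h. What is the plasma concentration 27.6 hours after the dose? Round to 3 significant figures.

C₀ = dose / V = 390 / 65.7 = 5.936 mg/L
k = ln 2 / 53.9 = 0.01286 h⁻¹
C(t) = C₀ e^(−kt) = 5.936 × e^(−0.01286 × 27.6) = 5.936 × e^(−0.3549) = 5.936 × 0.7012 ≈ 4.16 mg/L

4.16 mg/L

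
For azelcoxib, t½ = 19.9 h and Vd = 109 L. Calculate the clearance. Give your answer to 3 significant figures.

3.80 L/h

k = ln 2 / t½ = ln 2 / 19.9 = 0.03483 h⁻¹
CL = k · V = 0.03483 × 109 ≈ 3.80 L/h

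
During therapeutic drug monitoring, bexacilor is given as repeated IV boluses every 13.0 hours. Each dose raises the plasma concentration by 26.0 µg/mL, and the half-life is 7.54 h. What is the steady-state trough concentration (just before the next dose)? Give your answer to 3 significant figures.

k = ln 2 / 7.54 = 0.09193 h⁻¹
Fraction remaining after one interval: e^(−kτ) = e^(−0.09193 × 13.0) = 0.3027
R = 1 / (1 − 0.3027) = 1.434
Css,max = 26.0 × 1.434 = 37.29 µg/mL
Css,min = Css,max × e^(−kτ) = 37.29 × 0.3027 ≈ 11.3 µg/mL

11.3 µg/mL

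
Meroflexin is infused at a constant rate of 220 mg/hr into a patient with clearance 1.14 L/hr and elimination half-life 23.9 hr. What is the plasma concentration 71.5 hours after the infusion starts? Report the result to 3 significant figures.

Css = rate / CL = 220 / 1.14 = 193.0 mg/L
k = ln 2 / 23.9 = 0.02900 hr⁻¹
C(t) = Css (1 − e^(−kt)) = 193.0 × (1 − e^(−2.074)) = 193.0 × 0.8743 ≈ 169 mg/L

169 mg/L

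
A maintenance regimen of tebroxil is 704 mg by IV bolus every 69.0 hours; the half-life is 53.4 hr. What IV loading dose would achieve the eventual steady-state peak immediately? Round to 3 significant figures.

k = ln 2 / 53.4 = 0.01298 hr⁻¹
Accumulation ratio R = 1 / (1 − e^(−kτ)) = 1 / (1 − e^(−0.01298×69.0)) = 1 / (1 − 0.4083) = 1.690
Loading dose = maintenance dose × R = 704 × 1.690 ≈ 1190 mg

1190 mg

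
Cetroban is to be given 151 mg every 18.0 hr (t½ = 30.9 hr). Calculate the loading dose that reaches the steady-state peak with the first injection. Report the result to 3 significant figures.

k = ln 2 / 30.9 = 0.02243 hr⁻¹
Accumulation ratio R = 1 / (1 − e^(−kτ)) = 1 / (1 − e^(−0.02243×18.0)) = 1 / (1 − 0.6678) = 3.010
Loading dose = maintenance dose × R = 151 × 3.010 ≈ 455 mg

455 mg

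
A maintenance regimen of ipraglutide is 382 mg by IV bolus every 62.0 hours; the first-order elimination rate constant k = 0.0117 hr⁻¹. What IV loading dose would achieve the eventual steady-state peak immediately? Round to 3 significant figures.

Accumulation ratio R = 1 / (1 − e^(−kτ)) = 1 / (1 − e^(−0.01170×62.0)) = 1 / (1 − 0.4841) = 1.938
Loading dose = maintenance dose × R = 382 × 1.938 ≈ 740 mg

740 mg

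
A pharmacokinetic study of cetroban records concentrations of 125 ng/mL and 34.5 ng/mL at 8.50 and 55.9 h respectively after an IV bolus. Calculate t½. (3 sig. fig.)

k = ln(C₁/C₂) / (t₂ − t₁) = ln(125/34.5) / (55.9 − 8.50)
  = 1.287 / 47.40 = 0.02716 h⁻¹
t½ = ln 2 / k = ln 2 / 0.02716 ≈ 25.5 hours

25.5 hours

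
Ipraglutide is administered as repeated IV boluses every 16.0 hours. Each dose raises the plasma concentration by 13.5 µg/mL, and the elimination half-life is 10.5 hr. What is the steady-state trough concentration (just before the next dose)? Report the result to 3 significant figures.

k = ln 2 / 10.5 = 0.06601 hr⁻¹
Fraction remaining after one interval: e^(−kτ) = e^(−0.06601 × 16.0) = 0.3478
R = 1 / (1 − 0.3478) = 1.533
Css,max = 13.5 × 1.533 = 20.70 µg/mL
Css,min = Css,max × e^(−kτ) = 20.70 × 0.3478 ≈ 7.20 µg/mL

7.20 µg/mL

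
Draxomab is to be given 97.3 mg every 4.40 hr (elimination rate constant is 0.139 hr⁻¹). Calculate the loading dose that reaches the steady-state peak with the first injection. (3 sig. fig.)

213 mg

Accumulation ratio R = 1 / (1 − e^(−kτ)) = 1 / (1 − e^(−0.1390×4.40)) = 1 / (1 − 0.5425) = 2.186
Loading dose = maintenance dose × R = 97.3 × 2.186 ≈ 213 mg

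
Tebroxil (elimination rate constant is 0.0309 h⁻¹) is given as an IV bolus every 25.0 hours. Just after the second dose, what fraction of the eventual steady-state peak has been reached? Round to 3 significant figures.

0.787

f_n = 1 − e^(−nkτ) = 1 − e^(−2 × 0.03090 × 25.0) = 1 − e^(−1.545) = 1 − 0.2133 ≈ 0.787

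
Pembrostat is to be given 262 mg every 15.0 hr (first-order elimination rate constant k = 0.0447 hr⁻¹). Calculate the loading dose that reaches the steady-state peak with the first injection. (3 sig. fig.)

Accumulation ratio R = 1 / (1 − e^(−kτ)) = 1 / (1 − e^(−0.04470×15.0)) = 1 / (1 − 0.5115) = 2.047
Loading dose = maintenance dose × R = 262 × 2.047 ≈ 536 mg

536 mg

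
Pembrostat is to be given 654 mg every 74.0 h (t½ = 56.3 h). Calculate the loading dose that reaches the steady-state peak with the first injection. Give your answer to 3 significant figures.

k = ln 2 / 56.3 = 0.01231 h⁻¹
Accumulation ratio R = 1 / (1 − e^(−kτ)) = 1 / (1 − e^(−0.01231×74.0)) = 1 / (1 − 0.4021) = 1.673
Loading dose = maintenance dose × R = 654 × 1.673 ≈ 1090 mg

1090 mg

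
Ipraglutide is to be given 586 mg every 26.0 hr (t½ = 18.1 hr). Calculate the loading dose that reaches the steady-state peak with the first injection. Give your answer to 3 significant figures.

929 mg

k = ln 2 / 18.1 = 0.03830 hr⁻¹
Accumulation ratio R = 1 / (1 − e^(−kτ)) = 1 / (1 − e^(−0.03830×26.0)) = 1 / (1 − 0.3695) = 1.586
Loading dose = maintenance dose × R = 586 × 1.586 ≈ 929 mg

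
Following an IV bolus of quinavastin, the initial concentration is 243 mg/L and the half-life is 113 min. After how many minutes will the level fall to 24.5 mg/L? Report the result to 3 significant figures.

k = ln 2 / 113 = 0.006134 min⁻¹
C(t) = C₀ e^(−kt)  ⇒  t = ln(C₀/C) / k
t = ln(243/24.5) / 0.006134 = 2.294 / 0.006134 ≈ 374 minutes

374 minutes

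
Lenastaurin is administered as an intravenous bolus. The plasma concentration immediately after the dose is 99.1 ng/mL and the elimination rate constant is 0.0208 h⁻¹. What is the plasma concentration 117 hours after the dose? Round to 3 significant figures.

8.69 ng/mL

C(t) = C₀ e^(−kt) = 99.1 × e^(−0.02080 × 117) = 99.1 × e^(−2.434) = 99.1 × 0.08772 ≈ 8.69 ng/mL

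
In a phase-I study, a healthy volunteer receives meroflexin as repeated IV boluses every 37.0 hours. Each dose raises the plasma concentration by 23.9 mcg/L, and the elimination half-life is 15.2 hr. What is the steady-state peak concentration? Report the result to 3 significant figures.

29.3 mcg/L

k = ln 2 / 15.2 = 0.04560 hr⁻¹
Fraction remaining after one interval: e^(−kτ) = e^(−0.04560 × 37.0) = 0.1850
R = 1 / (1 − 0.1850) = 1.227
Css,max = 23.9 × 1.227 ≈ 29.3 mcg/L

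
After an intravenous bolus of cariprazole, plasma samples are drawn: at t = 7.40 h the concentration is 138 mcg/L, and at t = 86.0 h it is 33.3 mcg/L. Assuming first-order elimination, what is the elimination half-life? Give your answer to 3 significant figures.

k = ln(C₁/C₂) / (t₂ − t₁) = ln(138/33.3) / (86.0 − 7.40)
  = 1.422 / 78.60 = 0.01809 h⁻¹
t½ = ln 2 / k = ln 2 / 0.01809 ≈ 38.3 hours

38.3 hours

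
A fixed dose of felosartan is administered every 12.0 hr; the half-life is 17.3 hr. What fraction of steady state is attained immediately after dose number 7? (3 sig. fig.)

k = ln 2 / 17.3 = 0.04007 hr⁻¹
f_n = 1 − e^(−nkτ) = 1 − e^(−7 × 0.04007 × 12.0) = 1 − e^(−3.366) = 1 − 0.03454 ≈ 0.965

0.965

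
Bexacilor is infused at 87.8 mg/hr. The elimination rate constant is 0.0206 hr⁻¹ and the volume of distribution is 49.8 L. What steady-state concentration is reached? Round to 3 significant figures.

CL = k · V = 0.0206 × 49.8 = 1.026 L/hr
Css = rate / CL = 87.8 / 1.026 ≈ 85.6 mg/L

85.6 mg/L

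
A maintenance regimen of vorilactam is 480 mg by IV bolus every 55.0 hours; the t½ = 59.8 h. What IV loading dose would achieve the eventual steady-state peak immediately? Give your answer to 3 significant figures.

1020 mg

k = ln 2 / 59.8 = 0.01159 h⁻¹
Accumulation ratio R = 1 / (1 − e^(−kτ)) = 1 / (1 − e^(−0.01159×55.0)) = 1 / (1 − 0.5286) = 2.121
Loading dose = maintenance dose × R = 480 × 2.121 ≈ 1020 mg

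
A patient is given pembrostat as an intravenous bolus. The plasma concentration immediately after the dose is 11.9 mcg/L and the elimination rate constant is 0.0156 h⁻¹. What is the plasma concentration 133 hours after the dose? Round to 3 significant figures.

C(t) = C₀ e^(−kt) = 11.9 × e^(−0.01560 × 133) = 11.9 × e^(−2.075) = 11.9 × 0.1256 ≈ 1.49 mcg/L

1.49 mcg/L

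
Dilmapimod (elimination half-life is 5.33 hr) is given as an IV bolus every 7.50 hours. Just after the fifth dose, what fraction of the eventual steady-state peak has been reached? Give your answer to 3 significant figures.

0.992

k = ln 2 / 5.33 = 0.1300 hr⁻¹
f_n = 1 − e^(−nkτ) = 1 − e^(−5 × 0.1300 × 7.50) = 1 − e^(−4.877) = 1 − 0.007622 ≈ 0.992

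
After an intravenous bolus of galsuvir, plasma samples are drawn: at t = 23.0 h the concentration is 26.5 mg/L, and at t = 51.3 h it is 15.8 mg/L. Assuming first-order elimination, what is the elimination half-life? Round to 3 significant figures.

k = ln(C₁/C₂) / (t₂ − t₁) = ln(26.5/15.8) / (51.3 − 23.0)
  = 0.5171 / 28.30 = 0.01827 h⁻¹
t½ = ln 2 / k = ln 2 / 0.01827 ≈ 37.9 hours

37.9 hours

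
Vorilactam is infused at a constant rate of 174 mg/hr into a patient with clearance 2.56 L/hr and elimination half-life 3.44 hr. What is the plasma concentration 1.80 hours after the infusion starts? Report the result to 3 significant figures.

Css = rate / CL = 174 / 2.56 = 67.97 mg/L
k = ln 2 / 3.44 = 0.2015 hr⁻¹
C(t) = Css (1 − e^(−kt)) = 67.97 × (1 − e^(−0.3627)) = 67.97 × 0.3042 ≈ 20.7 mg/L

20.7 mg/L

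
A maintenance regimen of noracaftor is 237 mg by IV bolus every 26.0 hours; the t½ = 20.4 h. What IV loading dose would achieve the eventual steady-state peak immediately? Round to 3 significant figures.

404 mg

k = ln 2 / 20.4 = 0.03398 h⁻¹
Accumulation ratio R = 1 / (1 − e^(−kτ)) = 1 / (1 − e^(−0.03398×26.0)) = 1 / (1 − 0.4134) = 1.705
Loading dose = maintenance dose × R = 237 × 1.705 ≈ 404 mg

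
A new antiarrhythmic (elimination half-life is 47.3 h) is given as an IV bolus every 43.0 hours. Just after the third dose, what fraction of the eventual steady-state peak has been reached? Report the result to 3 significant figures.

0.849

k = ln 2 / 47.3 = 0.01465 h⁻¹
f_n = 1 − e^(−nkτ) = 1 − e^(−3 × 0.01465 × 43.0) = 1 − e^(−1.890) = 1 − 0.1510 ≈ 0.849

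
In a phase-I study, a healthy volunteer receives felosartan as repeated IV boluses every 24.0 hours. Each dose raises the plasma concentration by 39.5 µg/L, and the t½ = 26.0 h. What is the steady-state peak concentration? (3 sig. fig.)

83.6 µg/L

k = ln 2 / 26.0 = 0.02666 h⁻¹
Fraction remaining after one interval: e^(−kτ) = e^(−0.02666 × 24.0) = 0.5274
R = 1 / (1 − 0.5274) = 2.116
Css,max = 39.5 × 2.116 ≈ 83.6 µg/L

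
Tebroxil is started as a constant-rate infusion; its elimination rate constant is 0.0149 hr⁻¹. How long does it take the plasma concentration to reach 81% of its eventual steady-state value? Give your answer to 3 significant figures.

111 hours

f = 1 − e^(−kt)  ⇒  t = −ln(1 − f) / k
t = −ln(1 − 0.81) / 0.01490 = 1.661 / 0.01490 ≈ 111 hours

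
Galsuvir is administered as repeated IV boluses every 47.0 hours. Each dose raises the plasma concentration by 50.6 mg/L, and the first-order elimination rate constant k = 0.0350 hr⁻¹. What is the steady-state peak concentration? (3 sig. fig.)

Fraction remaining after one interval: e^(−kτ) = e^(−0.03500 × 47.0) = 0.1930
R = 1 / (1 − 0.1930) = 1.239
Css,max = 50.6 × 1.239 ≈ 62.7 mg/L

62.7 mg/L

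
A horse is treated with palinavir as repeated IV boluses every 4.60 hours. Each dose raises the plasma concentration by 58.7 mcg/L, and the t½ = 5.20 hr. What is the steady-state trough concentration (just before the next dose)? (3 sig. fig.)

k = ln 2 / 5.20 = 0.1333 hr⁻¹
Fraction remaining after one interval: e^(−kτ) = e^(−0.1333 × 4.60) = 0.5416
R = 1 / (1 − 0.5416) = 2.182
Css,max = 58.7 × 2.182 = 128.1 mcg/L
Css,min = Css,max × e^(−kτ) = 128.1 × 0.5416 ≈ 69.4 mcg/L

69.4 mcg/L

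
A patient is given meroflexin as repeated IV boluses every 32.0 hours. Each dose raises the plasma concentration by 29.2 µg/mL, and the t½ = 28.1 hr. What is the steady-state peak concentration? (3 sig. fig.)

k = ln 2 / 28.1 = 0.02467 hr⁻¹
Fraction remaining after one interval: e^(−kτ) = e^(−0.02467 × 32.0) = 0.4541
R = 1 / (1 − 0.4541) = 1.832
Css,max = 29.2 × 1.832 ≈ 53.5 µg/mL

53.5 µg/mL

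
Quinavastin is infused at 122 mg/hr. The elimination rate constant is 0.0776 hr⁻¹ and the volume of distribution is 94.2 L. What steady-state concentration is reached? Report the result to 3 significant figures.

16.7 mg/L

CL = k · V = 0.0776 × 94.2 = 7.310 L/hr
Css = rate / CL = 122 / 7.310 ≈ 16.7 mg/L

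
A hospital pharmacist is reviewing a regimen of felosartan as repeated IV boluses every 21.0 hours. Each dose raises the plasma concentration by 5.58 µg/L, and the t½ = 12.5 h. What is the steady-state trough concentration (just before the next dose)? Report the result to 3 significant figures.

k = ln 2 / 12.5 = 0.05545 h⁻¹
Fraction remaining after one interval: e^(−kτ) = e^(−0.05545 × 21.0) = 0.3121
R = 1 / (1 − 0.3121) = 1.454
Css,max = 5.58 × 1.454 = 8.111 µg/L
Css,min = Css,max × e^(−kτ) = 8.111 × 0.3121 ≈ 2.53 µg/L

2.53 µg/L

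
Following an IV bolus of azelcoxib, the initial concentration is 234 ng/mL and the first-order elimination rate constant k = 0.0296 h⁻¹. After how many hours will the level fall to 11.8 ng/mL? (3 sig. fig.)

101 hours

C(t) = C₀ e^(−kt)  ⇒  t = ln(C₀/C) / k
t = ln(234/11.8) / 0.02960 = 2.987 / 0.02960 ≈ 101 hours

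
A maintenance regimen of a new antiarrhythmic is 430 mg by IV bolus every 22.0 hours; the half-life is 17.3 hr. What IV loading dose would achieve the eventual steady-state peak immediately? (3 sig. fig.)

k = ln 2 / 17.3 = 0.04007 hr⁻¹
Accumulation ratio R = 1 / (1 − e^(−kτ)) = 1 / (1 − e^(−0.04007×22.0)) = 1 / (1 − 0.4142) = 1.707
Loading dose = maintenance dose × R = 430 × 1.707 ≈ 734 mg

734 mg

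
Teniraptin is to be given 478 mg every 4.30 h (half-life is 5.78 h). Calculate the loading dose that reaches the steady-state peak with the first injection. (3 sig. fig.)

1190 mg

k = ln 2 / 5.78 = 0.1199 h⁻¹
Accumulation ratio R = 1 / (1 − e^(−kτ)) = 1 / (1 − e^(−0.1199×4.30)) = 1 / (1 − 0.5971) = 2.482
Loading dose = maintenance dose × R = 478 × 2.482 ≈ 1190 mg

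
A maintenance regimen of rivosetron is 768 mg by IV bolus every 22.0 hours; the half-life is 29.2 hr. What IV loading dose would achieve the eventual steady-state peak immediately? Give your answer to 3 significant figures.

1890 mg

k = ln 2 / 29.2 = 0.02374 hr⁻¹
Accumulation ratio R = 1 / (1 − e^(−kτ)) = 1 / (1 − e^(−0.02374×22.0)) = 1 / (1 − 0.5932) = 2.458
Loading dose = maintenance dose × R = 768 × 2.458 ≈ 1890 mg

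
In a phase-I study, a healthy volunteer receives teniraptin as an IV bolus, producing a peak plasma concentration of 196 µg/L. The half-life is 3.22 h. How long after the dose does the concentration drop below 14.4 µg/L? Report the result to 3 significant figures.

12.1 hours

k = ln 2 / 3.22 = 0.2153 h⁻¹
C(t) = C₀ e^(−kt)  ⇒  t = ln(C₀/C) / k
t = ln(196/14.4) / 0.2153 = 2.611 / 0.2153 ≈ 12.1 hours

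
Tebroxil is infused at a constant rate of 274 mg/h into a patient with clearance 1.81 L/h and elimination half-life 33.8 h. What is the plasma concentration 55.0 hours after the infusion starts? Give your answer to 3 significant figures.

Css = rate / CL = 274 / 1.81 = 151.4 µg/mL
k = ln 2 / 33.8 = 0.02051 h⁻¹
C(t) = Css (1 − e^(−kt)) = 151.4 × (1 − e^(−1.128)) = 151.4 × 0.6763 ≈ 102 µg/mL

102 µg/mL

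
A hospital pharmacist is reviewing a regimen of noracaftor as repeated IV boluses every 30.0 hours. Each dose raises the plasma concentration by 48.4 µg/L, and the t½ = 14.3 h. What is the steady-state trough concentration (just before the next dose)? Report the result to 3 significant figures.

k = ln 2 / 14.3 = 0.04847 h⁻¹
Fraction remaining after one interval: e^(−kτ) = e^(−0.04847 × 30.0) = 0.2336
R = 1 / (1 − 0.2336) = 1.305
Css,max = 48.4 × 1.305 = 63.15 µg/L
Css,min = Css,max × e^(−kτ) = 63.15 × 0.2336 ≈ 14.8 µg/L

14.8 µg/L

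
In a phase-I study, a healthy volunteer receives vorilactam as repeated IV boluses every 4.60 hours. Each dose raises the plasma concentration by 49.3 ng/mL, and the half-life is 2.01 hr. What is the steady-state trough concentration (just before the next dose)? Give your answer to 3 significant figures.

12.7 ng/mL

k = ln 2 / 2.01 = 0.3448 hr⁻¹
Fraction remaining after one interval: e^(−kτ) = e^(−0.3448 × 4.60) = 0.2047
R = 1 / (1 − 0.2047) = 1.257
Css,max = 49.3 × 1.257 = 61.99 ng/mL
Css,min = Css,max × e^(−kτ) = 61.99 × 0.2047 ≈ 12.7 ng/mL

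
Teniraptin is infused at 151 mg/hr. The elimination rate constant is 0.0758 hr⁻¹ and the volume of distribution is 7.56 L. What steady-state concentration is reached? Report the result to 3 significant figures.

264 mg/L

CL = k · V = 0.0758 × 7.56 = 0.5730 L/hr
Css = rate / CL = 151 / 0.5730 ≈ 264 mg/L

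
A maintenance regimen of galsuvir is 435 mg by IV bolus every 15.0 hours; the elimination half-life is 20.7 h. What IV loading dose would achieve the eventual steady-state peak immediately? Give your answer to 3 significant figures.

k = ln 2 / 20.7 = 0.03349 h⁻¹
Accumulation ratio R = 1 / (1 − e^(−kτ)) = 1 / (1 − e^(−0.03349×15.0)) = 1 / (1 − 0.6051) = 2.533
Loading dose = maintenance dose × R = 435 × 2.533 ≈ 1100 mg

1100 mg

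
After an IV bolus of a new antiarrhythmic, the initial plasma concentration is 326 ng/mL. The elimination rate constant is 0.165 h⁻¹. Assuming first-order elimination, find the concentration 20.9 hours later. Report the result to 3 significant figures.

10.4 ng/mL

C(t) = C₀ e^(−kt) = 326 × e^(−0.1650 × 20.9) = 326 × e^(−3.449) = 326 × 0.03179 ≈ 10.4 ng/mL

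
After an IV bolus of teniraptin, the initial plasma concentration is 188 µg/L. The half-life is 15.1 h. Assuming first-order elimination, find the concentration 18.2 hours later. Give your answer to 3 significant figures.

k = ln 2 / 15.1 = 0.04590 h⁻¹
C(t) = C₀ e^(−kt) = 188 × e^(−0.04590 × 18.2) = 188 × e^(−0.8354) = 188 × 0.4337 ≈ 81.5 µg/L

81.5 µg/L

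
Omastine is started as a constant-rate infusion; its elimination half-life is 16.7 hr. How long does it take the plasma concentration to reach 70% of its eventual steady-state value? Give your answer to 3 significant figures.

29.0 hours

k = ln 2 / 16.7 = 0.04151 hr⁻¹
f = 1 − e^(−kt)  ⇒  t = −ln(1 − f) / k
t = −ln(1 − 0.7) / 0.04151 = 1.204 / 0.04151 ≈ 29.0 hours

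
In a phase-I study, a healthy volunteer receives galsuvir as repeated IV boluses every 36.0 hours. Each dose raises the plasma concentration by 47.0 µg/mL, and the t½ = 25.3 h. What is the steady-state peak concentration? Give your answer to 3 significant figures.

k = ln 2 / 25.3 = 0.02740 h⁻¹
Fraction remaining after one interval: e^(−kτ) = e^(−0.02740 × 36.0) = 0.3730
R = 1 / (1 − 0.3730) = 1.595
Css,max = 47.0 × 1.595 ≈ 75.0 µg/mL

75.0 µg/mL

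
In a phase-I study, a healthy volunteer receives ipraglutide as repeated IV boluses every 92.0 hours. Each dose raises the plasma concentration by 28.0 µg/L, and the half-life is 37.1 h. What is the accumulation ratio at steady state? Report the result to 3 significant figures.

1.22

k = ln 2 / 37.1 = 0.01868 h⁻¹
Fraction remaining after one interval: e^(−kτ) = e^(−0.01868 × 92.0) = 0.1793
R = 1 / (1 − 0.1793) = 1 / 0.8207 ≈ 1.22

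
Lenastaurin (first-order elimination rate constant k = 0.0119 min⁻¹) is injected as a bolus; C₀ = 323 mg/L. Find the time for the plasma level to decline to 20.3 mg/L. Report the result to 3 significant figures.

233 minutes

C(t) = C₀ e^(−kt)  ⇒  t = ln(C₀/C) / k
t = ln(323/20.3) / 0.01190 = 2.767 / 0.01190 ≈ 233 minutes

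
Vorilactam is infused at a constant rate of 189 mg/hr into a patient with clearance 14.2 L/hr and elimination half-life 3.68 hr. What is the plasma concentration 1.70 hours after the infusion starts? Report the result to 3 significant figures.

3.65 µg/mL

Css = rate / CL = 189 / 14.2 = 13.31 µg/mL
k = ln 2 / 3.68 = 0.1884 hr⁻¹
C(t) = Css (1 − e^(−kt)) = 13.31 × (1 − e^(−0.3202)) = 13.31 × 0.2740 ≈ 3.65 µg/mL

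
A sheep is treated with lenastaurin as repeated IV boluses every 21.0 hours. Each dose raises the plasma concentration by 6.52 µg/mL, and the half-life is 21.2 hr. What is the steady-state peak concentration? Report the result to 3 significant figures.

13.1 µg/mL

k = ln 2 / 21.2 = 0.03270 hr⁻¹
Fraction remaining after one interval: e^(−kτ) = e^(−0.03270 × 21.0) = 0.5033
R = 1 / (1 − 0.5033) = 2.013
Css,max = 6.52 × 2.013 ≈ 13.1 µg/mL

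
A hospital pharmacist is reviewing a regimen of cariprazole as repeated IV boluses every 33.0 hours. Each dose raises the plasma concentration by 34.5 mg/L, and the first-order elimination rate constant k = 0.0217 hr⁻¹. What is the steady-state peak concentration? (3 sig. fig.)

67.5 mg/L

Fraction remaining after one interval: e^(−kτ) = e^(−0.02170 × 33.0) = 0.4887
R = 1 / (1 − 0.4887) = 1.956
Css,max = 34.5 × 1.956 ≈ 67.5 mg/L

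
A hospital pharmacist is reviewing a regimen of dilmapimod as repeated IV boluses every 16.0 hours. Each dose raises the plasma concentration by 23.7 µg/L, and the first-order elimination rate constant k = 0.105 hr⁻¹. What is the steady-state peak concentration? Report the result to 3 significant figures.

Fraction remaining after one interval: e^(−kτ) = e^(−0.1050 × 16.0) = 0.1864
R = 1 / (1 − 0.1864) = 1.229
Css,max = 23.7 × 1.229 ≈ 29.1 µg/L

29.1 µg/L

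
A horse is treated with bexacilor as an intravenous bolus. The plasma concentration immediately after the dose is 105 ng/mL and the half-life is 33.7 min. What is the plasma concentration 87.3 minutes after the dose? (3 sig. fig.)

k = ln 2 / 33.7 = 0.02057 min⁻¹
87.3 min is 2.591 half-lives, so C = 105 × (1/2)^2.591 = 105 × 0.1660 ≈ 17.4 ng/mL

17.4 ng/mL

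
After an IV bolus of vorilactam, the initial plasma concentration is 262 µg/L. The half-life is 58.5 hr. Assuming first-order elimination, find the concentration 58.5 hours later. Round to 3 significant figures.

131 µg/L

k = ln 2 / 58.5 = 0.01185 hr⁻¹
58.5 hr is 1.000 half-lives, so C = 262 × (1/2)^1.000 = 262 × 0.5000 ≈ 131 µg/L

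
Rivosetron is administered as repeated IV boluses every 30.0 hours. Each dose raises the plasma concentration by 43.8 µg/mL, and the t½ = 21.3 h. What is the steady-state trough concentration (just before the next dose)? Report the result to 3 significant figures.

26.5 µg/mL

k = ln 2 / 21.3 = 0.03254 h⁻¹
Fraction remaining after one interval: e^(−kτ) = e^(−0.03254 × 30.0) = 0.3767
R = 1 / (1 − 0.3767) = 1.604
Css,max = 43.8 × 1.604 = 70.27 µg/mL
Css,min = Css,max × e^(−kτ) = 70.27 × 0.3767 ≈ 26.5 µg/mL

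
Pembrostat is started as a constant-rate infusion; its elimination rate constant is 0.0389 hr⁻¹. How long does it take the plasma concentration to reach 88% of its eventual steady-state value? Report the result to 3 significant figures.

f = 1 − e^(−kt)  ⇒  t = −ln(1 − f) / k
t = −ln(1 − 0.88) / 0.03890 = 2.120 / 0.03890 ≈ 54.5 hours

54.5 hours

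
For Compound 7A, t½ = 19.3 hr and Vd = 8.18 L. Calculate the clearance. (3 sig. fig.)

k = ln 2 / t½ = ln 2 / 19.3 = 0.03591 hr⁻¹
CL = k · V = 0.03591 × 8.18 ≈ 0.294 L/hr

0.294 L/hr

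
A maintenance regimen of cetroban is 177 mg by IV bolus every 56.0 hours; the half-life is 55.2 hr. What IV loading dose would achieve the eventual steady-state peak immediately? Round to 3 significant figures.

k = ln 2 / 55.2 = 0.01256 hr⁻¹
Accumulation ratio R = 1 / (1 − e^(−kτ)) = 1 / (1 − e^(−0.01256×56.0)) = 1 / (1 − 0.4950) = 1.980
Loading dose = maintenance dose × R = 177 × 1.980 ≈ 350 mg

350 mg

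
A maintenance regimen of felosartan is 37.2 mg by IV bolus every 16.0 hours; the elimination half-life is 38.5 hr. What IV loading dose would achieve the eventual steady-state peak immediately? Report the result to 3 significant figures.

k = ln 2 / 38.5 = 0.01800 hr⁻¹
Accumulation ratio R = 1 / (1 − e^(−kτ)) = 1 / (1 − e^(−0.01800×16.0)) = 1 / (1 − 0.7497) = 3.995
Loading dose = maintenance dose × R = 37.2 × 3.995 ≈ 149 mg

149 mg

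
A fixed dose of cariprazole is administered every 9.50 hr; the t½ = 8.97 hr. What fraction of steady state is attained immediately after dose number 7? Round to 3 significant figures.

k = ln 2 / 8.97 = 0.07727 hr⁻¹
f_n = 1 − e^(−nkτ) = 1 − e^(−7 × 0.07727 × 9.50) = 1 − e^(−5.139) = 1 − 0.005865 ≈ 0.994

0.994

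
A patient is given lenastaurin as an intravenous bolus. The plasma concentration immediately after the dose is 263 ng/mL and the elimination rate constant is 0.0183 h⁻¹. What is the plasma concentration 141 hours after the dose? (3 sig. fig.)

19.9 ng/mL

C(t) = C₀ e^(−kt) = 263 × e^(−0.01830 × 141) = 263 × e^(−2.580) = 263 × 0.07575 ≈ 19.9 ng/mL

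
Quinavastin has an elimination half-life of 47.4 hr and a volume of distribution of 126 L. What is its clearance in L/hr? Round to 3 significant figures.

1.84 L/hr

k = ln 2 / t½ = ln 2 / 47.4 = 0.01462 hr⁻¹
CL = k · V = 0.01462 × 126 ≈ 1.84 L/hr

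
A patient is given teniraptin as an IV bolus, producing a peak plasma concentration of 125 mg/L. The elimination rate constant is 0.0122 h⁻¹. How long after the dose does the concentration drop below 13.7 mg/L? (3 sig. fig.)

C(t) = C₀ e^(−kt)  ⇒  t = ln(C₀/C) / k
t = ln(125/13.7) / 0.01220 = 2.211 / 0.01220 ≈ 181 hours

181 hours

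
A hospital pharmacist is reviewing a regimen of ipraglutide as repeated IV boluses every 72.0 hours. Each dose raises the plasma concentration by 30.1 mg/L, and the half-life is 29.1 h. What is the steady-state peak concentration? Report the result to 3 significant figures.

36.7 mg/L

k = ln 2 / 29.1 = 0.02382 h⁻¹
Fraction remaining after one interval: e^(−kτ) = e^(−0.02382 × 72.0) = 0.1800
R = 1 / (1 − 0.1800) = 1.219
Css,max = 30.1 × 1.219 ≈ 36.7 mg/L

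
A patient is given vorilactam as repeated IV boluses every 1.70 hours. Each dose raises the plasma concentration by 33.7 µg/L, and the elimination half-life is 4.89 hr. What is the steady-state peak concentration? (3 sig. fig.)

k = ln 2 / 4.89 = 0.1417 hr⁻¹
Fraction remaining after one interval: e^(−kτ) = e^(−0.1417 × 1.70) = 0.7859
R = 1 / (1 − 0.7859) = 4.670
Css,max = 33.7 × 4.670 ≈ 157 µg/L

157 µg/L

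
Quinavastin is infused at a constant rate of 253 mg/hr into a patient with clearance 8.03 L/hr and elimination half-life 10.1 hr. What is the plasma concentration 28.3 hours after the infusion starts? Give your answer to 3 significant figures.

Css = rate / CL = 253 / 8.03 = 31.51 mg/L
k = ln 2 / 10.1 = 0.06863 hr⁻¹
C(t) = Css (1 − e^(−kt)) = 31.51 × (1 − e^(−1.942)) = 31.51 × 0.8566 ≈ 27.0 mg/L

27.0 mg/L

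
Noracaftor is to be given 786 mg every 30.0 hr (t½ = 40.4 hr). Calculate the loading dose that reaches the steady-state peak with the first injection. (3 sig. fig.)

k = ln 2 / 40.4 = 0.01716 hr⁻¹
Accumulation ratio R = 1 / (1 − e^(−kτ)) = 1 / (1 − e^(−0.01716×30.0)) = 1 / (1 − 0.5977) = 2.486
Loading dose = maintenance dose × R = 786 × 2.486 ≈ 1950 mg

1950 mg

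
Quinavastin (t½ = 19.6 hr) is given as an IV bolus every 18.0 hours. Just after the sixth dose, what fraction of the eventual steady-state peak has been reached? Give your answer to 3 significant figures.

k = ln 2 / 19.6 = 0.03536 hr⁻¹
f_n = 1 − e^(−nkτ) = 1 − e^(−6 × 0.03536 × 18.0) = 1 − e^(−3.819) = 1 − 0.02194 ≈ 0.978

0.978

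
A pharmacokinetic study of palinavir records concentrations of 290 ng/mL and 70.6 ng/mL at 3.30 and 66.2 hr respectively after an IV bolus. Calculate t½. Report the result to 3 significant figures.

k = ln(C₁/C₂) / (t₂ − t₁) = ln(290/70.6) / (66.2 − 3.30)
  = 1.413 / 62.90 = 0.02246 hr⁻¹
t½ = ln 2 / k = ln 2 / 0.02246 ≈ 30.9 hours

30.9 hours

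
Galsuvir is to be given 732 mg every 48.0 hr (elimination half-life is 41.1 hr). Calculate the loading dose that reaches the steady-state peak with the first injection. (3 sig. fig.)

1320 mg

k = ln 2 / 41.1 = 0.01686 hr⁻¹
Accumulation ratio R = 1 / (1 − e^(−kτ)) = 1 / (1 − e^(−0.01686×48.0)) = 1 / (1 − 0.4451) = 1.802
Loading dose = maintenance dose × R = 732 × 1.802 ≈ 1320 mg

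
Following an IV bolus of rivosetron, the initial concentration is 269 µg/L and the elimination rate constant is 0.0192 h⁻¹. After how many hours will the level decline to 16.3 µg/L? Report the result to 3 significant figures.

C(t) = C₀ e^(−kt)  ⇒  t = ln(C₀/C) / k
t = ln(269/16.3) / 0.01920 = 2.804 / 0.01920 ≈ 146 hours

146 hours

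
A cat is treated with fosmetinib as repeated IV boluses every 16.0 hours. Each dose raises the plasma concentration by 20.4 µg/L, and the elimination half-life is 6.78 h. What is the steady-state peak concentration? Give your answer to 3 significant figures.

k = ln 2 / 6.78 = 0.1022 h⁻¹
Fraction remaining after one interval: e^(−kτ) = e^(−0.1022 × 16.0) = 0.1948
R = 1 / (1 − 0.1948) = 1.242
Css,max = 20.4 × 1.242 ≈ 25.3 µg/L

25.3 µg/L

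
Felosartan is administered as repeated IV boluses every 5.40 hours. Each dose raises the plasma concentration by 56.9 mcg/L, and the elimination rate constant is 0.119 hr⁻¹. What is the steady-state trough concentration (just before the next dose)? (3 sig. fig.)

Fraction remaining after one interval: e^(−kτ) = e^(−0.1190 × 5.40) = 0.5259
R = 1 / (1 − 0.5259) = 2.109
Css,max = 56.9 × 2.109 = 120.0 mcg/L
Css,min = Css,max × e^(−kτ) = 120.0 × 0.5259 ≈ 63.1 mcg/L

63.1 mcg/L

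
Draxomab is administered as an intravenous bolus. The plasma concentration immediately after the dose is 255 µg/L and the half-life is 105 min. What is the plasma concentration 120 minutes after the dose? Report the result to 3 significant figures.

k = ln 2 / 105 = 0.006601 min⁻¹
120 min is 1.143 half-lives, so C = 255 × (1/2)^1.143 = 255 × 0.4529 ≈ 115 µg/L

115 µg/L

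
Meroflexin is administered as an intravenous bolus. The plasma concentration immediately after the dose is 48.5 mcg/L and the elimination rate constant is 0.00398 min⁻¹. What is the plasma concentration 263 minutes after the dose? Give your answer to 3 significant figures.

C(t) = C₀ e^(−kt) = 48.5 × e^(−0.003980 × 263) = 48.5 × e^(−1.047) = 48.5 × 0.3511 ≈ 17.0 mcg/L

17.0 mcg/L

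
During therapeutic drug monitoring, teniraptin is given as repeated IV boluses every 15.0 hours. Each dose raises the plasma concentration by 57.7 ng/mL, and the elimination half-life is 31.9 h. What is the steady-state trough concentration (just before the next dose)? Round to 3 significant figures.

150 ng/mL

k = ln 2 / 31.9 = 0.02173 h⁻¹
Fraction remaining after one interval: e^(−kτ) = e^(−0.02173 × 15.0) = 0.7219
R = 1 / (1 − 0.7219) = 3.595
Css,max = 57.7 × 3.595 = 207.4 ng/mL
Css,min = Css,max × e^(−kτ) = 207.4 × 0.7219 ≈ 150 ng/mL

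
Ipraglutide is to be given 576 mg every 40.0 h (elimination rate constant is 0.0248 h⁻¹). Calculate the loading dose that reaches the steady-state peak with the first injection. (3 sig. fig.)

915 mg

Accumulation ratio R = 1 / (1 − e^(−kτ)) = 1 / (1 − e^(−0.02480×40.0)) = 1 / (1 − 0.3708) = 1.589
Loading dose = maintenance dose × R = 576 × 1.589 ≈ 915 mg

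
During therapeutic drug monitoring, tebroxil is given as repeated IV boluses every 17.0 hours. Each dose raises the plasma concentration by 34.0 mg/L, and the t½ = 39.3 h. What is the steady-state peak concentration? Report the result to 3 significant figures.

131 mg/L

k = ln 2 / 39.3 = 0.01764 h⁻¹
Fraction remaining after one interval: e^(−kτ) = e^(−0.01764 × 17.0) = 0.7409
R = 1 / (1 − 0.7409) = 3.860
Css,max = 34.0 × 3.860 ≈ 131 mg/L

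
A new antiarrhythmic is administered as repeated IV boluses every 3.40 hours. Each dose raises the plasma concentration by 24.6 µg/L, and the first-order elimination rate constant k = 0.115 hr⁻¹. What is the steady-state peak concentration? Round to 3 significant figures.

76.0 µg/L

Fraction remaining after one interval: e^(−kτ) = e^(−0.1150 × 3.40) = 0.6764
R = 1 / (1 − 0.6764) = 3.090
Css,max = 24.6 × 3.090 ≈ 76.0 µg/L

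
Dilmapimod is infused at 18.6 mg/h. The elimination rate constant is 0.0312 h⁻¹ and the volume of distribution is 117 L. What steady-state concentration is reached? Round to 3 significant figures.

CL = k · V = 0.0312 × 117 = 3.650 L/h
Css = rate / CL = 18.6 / 3.650 ≈ 5.10 mg/L

5.10 mg/L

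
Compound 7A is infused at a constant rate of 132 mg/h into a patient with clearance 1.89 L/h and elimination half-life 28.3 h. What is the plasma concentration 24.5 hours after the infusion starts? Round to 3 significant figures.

Css = rate / CL = 132 / 1.89 = 69.84 mg/L
k = ln 2 / 28.3 = 0.02449 h⁻¹
C(t) = Css (1 − e^(−kt)) = 69.84 × (1 − e^(−0.6001)) = 69.84 × 0.4512 ≈ 31.5 mg/L

31.5 mg/L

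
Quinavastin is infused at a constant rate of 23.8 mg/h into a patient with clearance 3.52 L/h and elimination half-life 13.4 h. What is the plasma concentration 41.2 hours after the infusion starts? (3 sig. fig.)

5.96 µg/mL

Css = rate / CL = 23.8 / 3.52 = 6.761 µg/mL
k = ln 2 / 13.4 = 0.05173 h⁻¹
C(t) = Css (1 − e^(−kt)) = 6.761 × (1 − e^(−2.131)) = 6.761 × 0.8813 ≈ 5.96 µg/mL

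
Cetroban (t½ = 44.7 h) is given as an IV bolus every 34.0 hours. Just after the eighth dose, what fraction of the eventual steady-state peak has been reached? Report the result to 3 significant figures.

k = ln 2 / 44.7 = 0.01551 h⁻¹
f_n = 1 − e^(−nkτ) = 1 − e^(−8 × 0.01551 × 34.0) = 1 − e^(−4.218) = 1 − 0.01473 ≈ 0.985

0.985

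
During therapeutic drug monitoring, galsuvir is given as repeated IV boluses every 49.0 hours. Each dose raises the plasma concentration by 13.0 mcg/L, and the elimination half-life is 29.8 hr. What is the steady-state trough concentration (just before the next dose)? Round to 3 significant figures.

6.11 mcg/L

k = ln 2 / 29.8 = 0.02326 hr⁻¹
Fraction remaining after one interval: e^(−kτ) = e^(−0.02326 × 49.0) = 0.3199
R = 1 / (1 − 0.3199) = 1.470
Css,max = 13.0 × 1.470 = 19.11 mcg/L
Css,min = Css,max × e^(−kτ) = 19.11 × 0.3199 ≈ 6.11 mcg/L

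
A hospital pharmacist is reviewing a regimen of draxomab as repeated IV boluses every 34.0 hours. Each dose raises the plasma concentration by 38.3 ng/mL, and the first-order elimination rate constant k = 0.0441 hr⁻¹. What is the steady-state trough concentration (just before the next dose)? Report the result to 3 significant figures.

Fraction remaining after one interval: e^(−kτ) = e^(−0.04410 × 34.0) = 0.2233
R = 1 / (1 − 0.2233) = 1.287
Css,max = 38.3 × 1.287 = 49.31 ng/mL
Css,min = Css,max × e^(−kτ) = 49.31 × 0.2233 ≈ 11.0 ng/mL

11.0 ng/mL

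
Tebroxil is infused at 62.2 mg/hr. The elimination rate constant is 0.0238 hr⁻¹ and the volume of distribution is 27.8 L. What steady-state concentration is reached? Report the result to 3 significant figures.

94.0 mg/L

CL = k · V = 0.0238 × 27.8 = 0.6616 L/hr
Css = rate / CL = 62.2 / 0.6616 ≈ 94.0 mg/L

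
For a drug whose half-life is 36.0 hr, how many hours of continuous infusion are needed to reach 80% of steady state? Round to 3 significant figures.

k = ln 2 / 36.0 = 0.01925 hr⁻¹
f = 1 − e^(−kt)  ⇒  t = −ln(1 − f) / k
t = −ln(1 − 0.8) / 0.01925 = 1.609 / 0.01925 ≈ 83.6 hours

83.6 hours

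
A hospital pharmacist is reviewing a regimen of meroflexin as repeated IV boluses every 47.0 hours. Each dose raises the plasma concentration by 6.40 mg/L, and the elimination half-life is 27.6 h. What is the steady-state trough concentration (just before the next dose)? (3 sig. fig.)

2.84 mg/L

k = ln 2 / 27.6 = 0.02511 h⁻¹
Fraction remaining after one interval: e^(−kτ) = e^(−0.02511 × 47.0) = 0.3072
R = 1 / (1 − 0.3072) = 1.443
Css,max = 6.40 × 1.443 = 9.237 mg/L
Css,min = Css,max × e^(−kτ) = 9.237 × 0.3072 ≈ 2.84 mg/L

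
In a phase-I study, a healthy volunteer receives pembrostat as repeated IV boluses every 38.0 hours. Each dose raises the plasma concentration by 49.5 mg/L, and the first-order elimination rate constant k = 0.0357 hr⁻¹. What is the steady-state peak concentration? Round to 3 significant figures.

Fraction remaining after one interval: e^(−kτ) = e^(−0.03570 × 38.0) = 0.2575
R = 1 / (1 − 0.2575) = 1.347
Css,max = 49.5 × 1.347 ≈ 66.7 mg/L

66.7 mg/L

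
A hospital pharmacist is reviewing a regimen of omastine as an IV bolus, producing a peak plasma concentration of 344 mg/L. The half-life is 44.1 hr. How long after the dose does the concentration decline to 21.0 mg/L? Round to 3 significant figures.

k = ln 2 / 44.1 = 0.01572 hr⁻¹
C(t) = C₀ e^(−kt)  ⇒  t = ln(C₀/C) / k
t = ln(344/21.0) / 0.01572 = 2.796 / 0.01572 ≈ 178 hours

178 hours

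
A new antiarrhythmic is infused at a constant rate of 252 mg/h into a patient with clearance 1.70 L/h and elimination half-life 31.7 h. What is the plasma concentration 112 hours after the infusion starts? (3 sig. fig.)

135 mg/L

Css = rate / CL = 252 / 1.70 = 148.2 mg/L
k = ln 2 / 31.7 = 0.02187 h⁻¹
C(t) = Css (1 − e^(−kt)) = 148.2 × (1 − e^(−2.449)) = 148.2 × 0.9136 ≈ 135 mg/L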